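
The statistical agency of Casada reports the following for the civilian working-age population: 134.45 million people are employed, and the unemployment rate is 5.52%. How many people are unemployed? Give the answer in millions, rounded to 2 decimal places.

About 7.86 million are unemployed.

Let U be the number unemployed. The labor force is E + U, and U/(E+U) = 0.0552.
So U = 0.0552 × 134.45 / (1 − 0.0552) = 7.4216 / 0.9448 ≈ 7.86 million.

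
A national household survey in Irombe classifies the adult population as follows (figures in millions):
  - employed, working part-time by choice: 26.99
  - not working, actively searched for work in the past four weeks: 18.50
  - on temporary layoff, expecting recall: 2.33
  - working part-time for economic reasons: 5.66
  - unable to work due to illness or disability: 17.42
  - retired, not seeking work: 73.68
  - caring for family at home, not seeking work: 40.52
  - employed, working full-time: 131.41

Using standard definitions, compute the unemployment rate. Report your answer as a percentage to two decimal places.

Employed = 26.99 + 5.66 + 131.41 = 164.06 million (anyone who worked, including part-time for economic reasons, counts as employed).
Unemployed = 18.50 + 2.33 = 20.83 million (jobless and actively searching, or on temporary layoff).
Labor force = 164.06 + 20.83 = 184.89 million.
Unemployment rate = 20.83 / 184.89 = 11.27%.

Unemployment rate ≈ 11.27%.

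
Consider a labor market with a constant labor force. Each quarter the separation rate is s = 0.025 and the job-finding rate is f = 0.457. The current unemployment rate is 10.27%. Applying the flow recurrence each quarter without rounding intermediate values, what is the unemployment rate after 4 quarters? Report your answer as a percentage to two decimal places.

With a fixed labor force, u_{t+1} = u_t + s·(1−u_t) − f·u_t = u_t·(1−s−f) + s.
Here 1−s−f = 0.518 and s = 0.025.
u_1 = 0.102700 × 0.518 + 0.025 = 0.078199.
u_2 = 0.078199 × 0.518 + 0.025 = 0.065507.
u_3 = 0.065507 × 0.518 + 0.025 = 0.058933.
u_4 = 0.058933 × 0.518 + 0.025 = 0.055527.

Unemployment rate after four quarters ≈ 5.55%.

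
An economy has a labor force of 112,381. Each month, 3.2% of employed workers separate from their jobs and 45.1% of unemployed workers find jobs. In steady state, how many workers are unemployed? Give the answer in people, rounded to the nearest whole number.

Steady-state unemployment rate u* = s/(s+f) = 3.2/(3.2+45.1) = 0.066253.
Unemployed = u* × labor force = 0.066253 × 112,381 ≈ 7,446.

About 7,446 are unemployed in steady state.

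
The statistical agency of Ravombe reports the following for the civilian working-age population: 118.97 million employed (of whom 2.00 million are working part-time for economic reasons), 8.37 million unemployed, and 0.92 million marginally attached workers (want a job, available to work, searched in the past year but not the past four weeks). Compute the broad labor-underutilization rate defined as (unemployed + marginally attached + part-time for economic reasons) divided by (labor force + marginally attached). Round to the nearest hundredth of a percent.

Broad underutilization rate ≈ 8.80%.

Labor force = 118.97 + 8.37 = 127.34 million.
Numerator = 8.37 + 0.92 + 2.00 = 11.29 million.
Denominator = 127.34 + 0.92 = 128.26 million.
Broad rate = 11.29 / 128.26 = 8.80%.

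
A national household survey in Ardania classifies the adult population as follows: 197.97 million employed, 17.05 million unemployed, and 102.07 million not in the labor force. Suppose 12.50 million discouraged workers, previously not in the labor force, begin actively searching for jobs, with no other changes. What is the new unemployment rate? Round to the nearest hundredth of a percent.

Initially, labor force = 197.97 + 17.05 = 215.02 million, so u = 17.05/215.02 = 7.93%.
After the change, unemployed and labor force both rise by 12.50 → E = 197.97, U = 29.55, labor force = 227.52 million.
New unemployment rate = 29.55 / 227.52 = 12.99%.

New unemployment rate ≈ 12.99%.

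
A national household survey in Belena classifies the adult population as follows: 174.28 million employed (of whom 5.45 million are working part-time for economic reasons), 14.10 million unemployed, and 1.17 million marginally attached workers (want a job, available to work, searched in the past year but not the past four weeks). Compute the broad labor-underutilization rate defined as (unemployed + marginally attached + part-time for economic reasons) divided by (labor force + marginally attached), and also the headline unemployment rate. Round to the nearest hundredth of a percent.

Labor force = 174.28 + 14.10 = 188.38 million.
Numerator = 14.10 + 1.17 + 5.45 = 20.72 million.
Denominator = 188.38 + 1.17 = 189.55 million.
Broad rate = 20.72 / 189.55 = 10.93%.
Headline unemployment rate = 14.10 / 188.38 = 7.48%.

Broad underutilization rate ≈ 10.93%; headline unemployment rate ≈ 7.48%.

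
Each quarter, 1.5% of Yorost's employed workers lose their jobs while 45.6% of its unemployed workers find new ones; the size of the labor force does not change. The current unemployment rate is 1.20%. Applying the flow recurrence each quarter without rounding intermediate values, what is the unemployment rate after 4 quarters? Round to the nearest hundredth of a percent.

Unemployment rate after four quarters ≈ 3.03%.

With a fixed labor force, u_{t+1} = u_t + s·(1−u_t) − f·u_t = u_t·(1−s−f) + s.
Here 1−s−f = 0.529 and s = 0.015.
u_1 = 0.012000 × 0.529 + 0.015 = 0.021348.
u_2 = 0.021348 × 0.529 + 0.015 = 0.026293.
u_3 = 0.026293 × 0.529 + 0.015 = 0.028909.
u_4 = 0.028909 × 0.529 + 0.015 = 0.030293.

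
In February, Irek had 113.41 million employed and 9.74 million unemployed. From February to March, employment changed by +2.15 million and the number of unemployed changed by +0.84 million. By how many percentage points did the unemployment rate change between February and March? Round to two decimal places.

February: labor force = 113.41 + 9.74 = 123.15; u = 9.74/123.15 = 7.91%.
March: labor force = 115.56 + 10.58 = 126.14; u = 10.58/126.14 = 8.39%.
Change = 8.39% − 7.91% = +0.48 pp.

The unemployment rate changed by +0.48 percentage points.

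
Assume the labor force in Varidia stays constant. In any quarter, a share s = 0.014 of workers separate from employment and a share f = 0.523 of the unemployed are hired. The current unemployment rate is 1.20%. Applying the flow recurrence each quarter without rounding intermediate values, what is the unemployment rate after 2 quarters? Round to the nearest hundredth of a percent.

Unemployment rate after two quarters ≈ 2.31%.

With a fixed labor force, u_{t+1} = u_t + s·(1−u_t) − f·u_t = u_t·(1−s−f) + s.
Here 1−s−f = 0.463 and s = 0.014.
u_1 = 0.012000 × 0.463 + 0.014 = 0.019556.
u_2 = 0.019556 × 0.463 + 0.014 = 0.023054.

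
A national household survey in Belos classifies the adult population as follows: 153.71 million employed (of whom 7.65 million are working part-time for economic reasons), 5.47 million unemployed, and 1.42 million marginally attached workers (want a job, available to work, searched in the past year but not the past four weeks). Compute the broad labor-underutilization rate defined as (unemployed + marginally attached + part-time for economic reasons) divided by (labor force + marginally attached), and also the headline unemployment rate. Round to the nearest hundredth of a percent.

Broad underutilization rate ≈ 9.05%; headline unemployment rate ≈ 3.44%.

Labor force = 153.71 + 5.47 = 159.18 million.
Numerator = 5.47 + 1.42 + 7.65 = 14.54 million.
Denominator = 159.18 + 1.42 = 160.60 million.
Broad rate = 14.54 / 160.60 = 9.05%.
Headline unemployment rate = 5.47 / 159.18 = 3.44%.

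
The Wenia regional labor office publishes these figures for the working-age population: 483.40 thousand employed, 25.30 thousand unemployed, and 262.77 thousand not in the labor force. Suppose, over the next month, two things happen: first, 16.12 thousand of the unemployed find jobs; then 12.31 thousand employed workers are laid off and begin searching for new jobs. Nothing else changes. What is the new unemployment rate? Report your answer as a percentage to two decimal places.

Initially, labor force = 483.40 + 25.30 = 508.70 thousand, so u = 25.30/508.70 = 4.97%.
After the first change, unemployed falls and employed rises by 16.12; labor force unchanged → E = 499.52, U = 9.18, labor force = 508.70 thousand.
After the second change, employed falls and unemployed rises by 12.31; labor force unchanged → E = 487.21, U = 21.49, labor force = 508.70 thousand.
New unemployment rate = 21.49 / 508.70 = 4.22%.

New unemployment rate ≈ 4.22%.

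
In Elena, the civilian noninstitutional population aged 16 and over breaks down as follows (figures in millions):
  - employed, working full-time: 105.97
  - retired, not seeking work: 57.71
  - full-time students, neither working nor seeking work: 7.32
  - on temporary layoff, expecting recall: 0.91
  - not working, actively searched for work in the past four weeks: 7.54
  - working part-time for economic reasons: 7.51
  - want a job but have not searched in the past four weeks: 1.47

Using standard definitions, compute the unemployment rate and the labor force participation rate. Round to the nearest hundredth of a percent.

Employed = 105.97 + 7.51 = 113.48 million (anyone who worked, including part-time for economic reasons, counts as employed).
Unemployed = 0.91 + 7.54 = 8.45 million (jobless and actively searching, or on temporary layoff).
Labor force = 113.48 + 8.45 = 121.93 million.
Not in labor force = 57.71 + 7.32 + 1.47 = 66.50 million (those not working and not actively searching are outside the labor force — including those who want a job but have given up searching).
Civilian working-age population = 121.93 + 66.50 = 188.43 million.
Unemployment rate = 8.45 / 121.93 = 6.93%.
Labor force participation rate = 121.93 / 188.43 = 64.71%.

Unemployment rate ≈ 6.93%; labor force participation rate ≈ 64.71%.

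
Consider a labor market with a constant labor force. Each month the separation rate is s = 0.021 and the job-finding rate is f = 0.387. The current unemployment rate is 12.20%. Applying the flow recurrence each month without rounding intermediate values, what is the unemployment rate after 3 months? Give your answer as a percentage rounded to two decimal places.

Unemployment rate after three months ≈ 6.61%.

With a fixed labor force, u_{t+1} = u_t + s·(1−u_t) − f·u_t = u_t·(1−s−f) + s.
Here 1−s−f = 0.592 and s = 0.021.
u_1 = 0.122000 × 0.592 + 0.021 = 0.093224.
u_2 = 0.093224 × 0.592 + 0.021 = 0.076189.
u_3 = 0.076189 × 0.592 + 0.021 = 0.066104.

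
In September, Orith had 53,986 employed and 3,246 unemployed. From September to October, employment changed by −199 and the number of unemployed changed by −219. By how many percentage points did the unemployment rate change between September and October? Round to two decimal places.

The unemployment rate changed by −0.34 percentage points.

September: labor force = 53,986 + 3,246 = 57,232; u = 3,246/57,232 = 5.67%.
October: labor force = 53,787 + 3,027 = 56,814; u = 3,027/56,814 = 5.33%.
Change = 5.33% − 5.67% = −0.34 pp.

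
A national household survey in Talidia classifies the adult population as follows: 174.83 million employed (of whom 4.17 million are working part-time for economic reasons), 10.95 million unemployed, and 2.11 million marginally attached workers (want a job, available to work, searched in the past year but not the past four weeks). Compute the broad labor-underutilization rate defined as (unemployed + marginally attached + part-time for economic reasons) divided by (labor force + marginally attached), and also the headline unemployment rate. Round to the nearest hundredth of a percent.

Broad underutilization rate ≈ 9.17%; headline unemployment rate ≈ 5.89%.

Labor force = 174.83 + 10.95 = 185.78 million.
Numerator = 10.95 + 2.11 + 4.17 = 17.23 million.
Denominator = 185.78 + 2.11 = 187.89 million.
Broad rate = 17.23 / 187.89 = 9.17%.
Headline unemployment rate = 10.95 / 185.78 = 5.89%.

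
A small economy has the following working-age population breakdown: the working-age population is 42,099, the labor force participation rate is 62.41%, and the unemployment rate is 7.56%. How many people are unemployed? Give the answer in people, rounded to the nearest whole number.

About 1,986 are unemployed.

Labor force = 0.6241 × 42,099 = 26,274.
Unemployed = 0.0756 × 26,274 ≈ 1,986.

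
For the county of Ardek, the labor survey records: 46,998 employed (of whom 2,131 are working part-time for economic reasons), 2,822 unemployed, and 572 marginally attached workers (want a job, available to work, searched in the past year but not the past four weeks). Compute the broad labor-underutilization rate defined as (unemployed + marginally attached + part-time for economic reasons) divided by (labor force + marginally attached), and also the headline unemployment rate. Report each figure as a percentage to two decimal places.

Broad underutilization rate ≈ 10.96%; headline unemployment rate ≈ 5.66%.

Labor force = 46,998 + 2,822 = 49,820.
Numerator = 2,822 + 572 + 2,131 = 5,525.
Denominator = 49,820 + 572 = 50,392.
Broad rate = 5,525 / 50,392 = 10.96%.
Headline unemployment rate = 2,822 / 49,820 = 5.66%.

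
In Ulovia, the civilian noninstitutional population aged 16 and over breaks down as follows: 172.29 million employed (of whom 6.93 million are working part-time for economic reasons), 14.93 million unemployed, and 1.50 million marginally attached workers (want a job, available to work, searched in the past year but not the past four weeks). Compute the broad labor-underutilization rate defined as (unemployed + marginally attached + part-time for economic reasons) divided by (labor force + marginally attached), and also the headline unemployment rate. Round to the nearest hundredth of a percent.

Broad underutilization rate ≈ 12.38%; headline unemployment rate ≈ 7.97%.

Labor force = 172.29 + 14.93 = 187.22 million.
Numerator = 14.93 + 1.50 + 6.93 = 23.36 million.
Denominator = 187.22 + 1.50 = 188.72 million.
Broad rate = 23.36 / 188.72 = 12.38%.
Headline unemployment rate = 14.93 / 187.22 = 7.97%.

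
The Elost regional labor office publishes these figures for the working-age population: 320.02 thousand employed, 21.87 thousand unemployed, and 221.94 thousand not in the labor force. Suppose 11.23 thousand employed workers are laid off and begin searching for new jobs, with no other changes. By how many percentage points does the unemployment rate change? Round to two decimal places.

The unemployment rate changes by +3.28 percentage points.

Initially, labor force = 320.02 + 21.87 = 341.89 thousand, so u = 21.87/341.89 = 6.40%.
After the change, employed falls and unemployed rises by 11.23; labor force unchanged → E = 308.79, U = 33.10, labor force = 341.89 thousand.
New unemployment rate = 33.10 / 341.89 = 9.68%.
Change = 9.68% − 6.40% = +3.28 percentage points.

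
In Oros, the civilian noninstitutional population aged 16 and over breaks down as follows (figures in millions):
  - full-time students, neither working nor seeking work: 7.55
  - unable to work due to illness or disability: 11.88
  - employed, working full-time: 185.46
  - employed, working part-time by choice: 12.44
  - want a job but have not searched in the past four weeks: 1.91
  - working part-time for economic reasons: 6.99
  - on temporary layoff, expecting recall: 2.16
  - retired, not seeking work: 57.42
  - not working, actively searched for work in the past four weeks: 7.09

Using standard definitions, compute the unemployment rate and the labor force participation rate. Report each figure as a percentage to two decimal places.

Unemployment rate ≈ 4.32%; labor force participation rate ≈ 73.11%.

Employed = 185.46 + 12.44 + 6.99 = 204.89 million (anyone who worked, including part-time for economic reasons, counts as employed).
Unemployed = 2.16 + 7.09 = 9.25 million (jobless and actively searching, or on temporary layoff).
Labor force = 204.89 + 9.25 = 214.14 million.
Not in labor force = 7.55 + 11.88 + 1.91 + 57.42 = 78.76 million (those not working and not actively searching are outside the labor force — including those who want a job but have given up searching).
Civilian working-age population = 214.14 + 78.76 = 292.90 million.
Unemployment rate = 9.25 / 214.14 = 4.32%.
Labor force participation rate = 214.14 / 292.90 = 73.11%.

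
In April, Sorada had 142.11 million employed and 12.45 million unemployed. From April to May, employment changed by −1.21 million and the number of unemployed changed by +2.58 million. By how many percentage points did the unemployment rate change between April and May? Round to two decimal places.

April: labor force = 142.11 + 12.45 = 154.56; u = 12.45/154.56 = 8.06%.
May: labor force = 140.90 + 15.03 = 155.93; u = 15.03/155.93 = 9.64%.
Change = 9.64% − 8.06% = +1.58 pp.

The unemployment rate changed by +1.58 percentage points.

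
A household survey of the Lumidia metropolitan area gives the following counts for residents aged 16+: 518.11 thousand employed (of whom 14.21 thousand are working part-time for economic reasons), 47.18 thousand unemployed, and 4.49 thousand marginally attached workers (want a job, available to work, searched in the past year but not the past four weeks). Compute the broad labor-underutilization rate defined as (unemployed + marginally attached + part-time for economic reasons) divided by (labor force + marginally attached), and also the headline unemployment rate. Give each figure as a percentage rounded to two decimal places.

Broad underutilization rate ≈ 11.56%; headline unemployment rate ≈ 8.35%.

Labor force = 518.11 + 47.18 = 565.29 thousand.
Numerator = 47.18 + 4.49 + 14.21 = 65.88 thousand.
Denominator = 565.29 + 4.49 = 569.78 thousand.
Broad rate = 65.88 / 569.78 = 11.56%.
Headline unemployment rate = 47.18 / 565.29 = 8.35%.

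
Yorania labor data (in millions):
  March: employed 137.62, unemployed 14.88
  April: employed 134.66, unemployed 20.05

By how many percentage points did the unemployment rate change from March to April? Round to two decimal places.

The unemployment rate changed by +3.20 percentage points.

March: labor force = 137.62 + 14.88 = 152.50; u = 14.88/152.50 = 9.76%.
April: labor force = 134.66 + 20.05 = 154.71; u = 20.05/154.71 = 12.96%.
Change = 12.96% − 9.76% = +3.20 pp.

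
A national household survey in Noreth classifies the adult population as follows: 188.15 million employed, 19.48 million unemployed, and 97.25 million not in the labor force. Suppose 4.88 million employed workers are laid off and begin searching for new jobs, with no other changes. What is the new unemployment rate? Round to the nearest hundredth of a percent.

New unemployment rate ≈ 11.73%.

Initially, labor force = 188.15 + 19.48 = 207.63 million, so u = 19.48/207.63 = 9.38%.
After the change, employed falls and unemployed rises by 4.88; labor force unchanged → E = 183.27, U = 24.36, labor force = 207.63 million.
New unemployment rate = 24.36 / 207.63 = 11.73%.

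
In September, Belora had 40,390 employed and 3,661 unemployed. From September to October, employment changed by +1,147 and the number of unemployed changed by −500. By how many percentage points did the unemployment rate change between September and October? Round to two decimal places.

September: labor force = 40,390 + 3,661 = 44,051; u = 3,661/44,051 = 8.31%.
October: labor force = 41,537 + 3,161 = 44,698; u = 3,161/44,698 = 7.07%.
Change = 7.07% − 8.31% = −1.24 pp.

The unemployment rate changed by −1.24 percentage points.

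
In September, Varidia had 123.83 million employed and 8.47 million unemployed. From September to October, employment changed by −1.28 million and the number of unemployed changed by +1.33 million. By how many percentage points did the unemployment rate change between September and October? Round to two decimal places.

The unemployment rate changed by +1.00 percentage points.

September: labor force = 123.83 + 8.47 = 132.30; u = 8.47/132.30 = 6.40%.
October: labor force = 122.55 + 9.80 = 132.35; u = 9.80/132.35 = 7.40%.
Change = 7.40% − 6.40% = +1.00 pp.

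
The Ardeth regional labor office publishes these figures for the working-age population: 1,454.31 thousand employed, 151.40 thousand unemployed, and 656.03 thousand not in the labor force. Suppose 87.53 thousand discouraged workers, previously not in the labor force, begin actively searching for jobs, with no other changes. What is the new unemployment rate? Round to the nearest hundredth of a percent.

Initially, labor force = 1,454.31 + 151.40 = 1,605.71 thousand, so u = 151.40/1,605.71 = 9.43%.
After the change, unemployed and labor force both rise by 87.53 → E = 1,454.31, U = 238.93, labor force = 1,693.24 thousand.
New unemployment rate = 238.93 / 1,693.24 = 14.11%.

New unemployment rate ≈ 14.11%.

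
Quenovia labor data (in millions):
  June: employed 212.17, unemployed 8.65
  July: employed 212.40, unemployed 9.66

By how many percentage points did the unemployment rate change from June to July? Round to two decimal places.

The unemployment rate changed by +0.43 percentage points.

June: labor force = 212.17 + 8.65 = 220.82; u = 8.65/220.82 = 3.92%.
July: labor force = 212.40 + 9.66 = 222.06; u = 9.66/222.06 = 4.35%.
Change = 4.35% − 3.92% = +0.43 pp.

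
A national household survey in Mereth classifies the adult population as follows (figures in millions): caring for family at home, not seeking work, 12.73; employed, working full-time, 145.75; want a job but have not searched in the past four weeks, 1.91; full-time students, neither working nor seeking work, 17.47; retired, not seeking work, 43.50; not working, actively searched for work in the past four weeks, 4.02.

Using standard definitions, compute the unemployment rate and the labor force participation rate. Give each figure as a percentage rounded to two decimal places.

Unemployment rate ≈ 2.68%; labor force participation rate ≈ 66.45%.

Employed = 145.75 million.
Unemployed = 4.02 million.
Labor force = 145.75 + 4.02 = 149.77 million.
Not in labor force = 12.73 + 1.91 + 17.47 + 43.50 = 75.61 million (those not working and not actively searching are outside the labor force — including those who want a job but have given up searching).
Civilian working-age population = 149.77 + 75.61 = 225.38 million.
Unemployment rate = 4.02 / 149.77 = 2.68%.
Labor force participation rate = 149.77 / 225.38 = 66.45%.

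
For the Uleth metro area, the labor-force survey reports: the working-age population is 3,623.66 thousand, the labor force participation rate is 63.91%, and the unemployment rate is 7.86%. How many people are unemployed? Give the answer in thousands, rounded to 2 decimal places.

Labor force = 0.6391 × 3,623.66 = 2,315.88 thousand.
Unemployed = 0.0786 × 2,315.88 ≈ 182.03 thousand.

About 182.03 thousand are unemployed.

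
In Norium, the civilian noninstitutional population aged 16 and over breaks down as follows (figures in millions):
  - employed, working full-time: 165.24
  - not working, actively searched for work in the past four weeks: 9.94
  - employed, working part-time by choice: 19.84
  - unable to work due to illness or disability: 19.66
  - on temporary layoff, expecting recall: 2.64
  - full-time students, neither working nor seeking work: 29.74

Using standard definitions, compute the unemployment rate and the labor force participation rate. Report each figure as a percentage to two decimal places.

Employed = 165.24 + 19.84 = 185.08 million.
Unemployed = 9.94 + 2.64 = 12.58 million (jobless and actively searching, or on temporary layoff).
Labor force = 185.08 + 12.58 = 197.66 million.
Not in labor force = 19.66 + 29.74 = 49.40 million (those not working and not actively searching are outside the labor force).
Civilian working-age population = 197.66 + 49.40 = 247.06 million.
Unemployment rate = 12.58 / 197.66 = 6.36%.
Labor force participation rate = 197.66 / 247.06 = 80.00%.

Unemployment rate ≈ 6.36%; labor force participation rate ≈ 80.00%.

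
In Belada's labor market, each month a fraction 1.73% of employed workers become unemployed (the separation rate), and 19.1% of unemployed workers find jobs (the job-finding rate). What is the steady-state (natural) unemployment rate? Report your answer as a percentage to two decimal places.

At steady state the flows balance: s·E = f·U, so U/(E+U) = s/(s+f).
u* = 1.73 / (1.73 + 19.1) = 1.73 / 20.83 = 8.31%.

Steady-state unemployment rate ≈ 8.31%.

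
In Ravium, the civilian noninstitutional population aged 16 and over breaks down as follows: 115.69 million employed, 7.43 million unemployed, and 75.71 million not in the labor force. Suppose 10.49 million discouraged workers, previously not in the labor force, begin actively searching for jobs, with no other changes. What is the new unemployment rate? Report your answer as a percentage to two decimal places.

Initially, labor force = 115.69 + 7.43 = 123.12 million, so u = 7.43/123.12 = 6.03%.
After the change, unemployed and labor force both rise by 10.49 → E = 115.69, U = 17.92, labor force = 133.61 million.
New unemployment rate = 17.92 / 133.61 = 13.41%.

New unemployment rate ≈ 13.41%.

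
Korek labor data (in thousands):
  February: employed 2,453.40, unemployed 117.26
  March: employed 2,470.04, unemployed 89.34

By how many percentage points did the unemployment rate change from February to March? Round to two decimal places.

February: labor force = 2,453.40 + 117.26 = 2,570.66; u = 117.26/2,570.66 = 4.56%.
March: labor force = 2,470.04 + 89.34 = 2,559.38; u = 89.34/2,559.38 = 3.49%.
Change = 3.49% − 4.56% = −1.07 pp.

The unemployment rate changed by −1.07 percentage points.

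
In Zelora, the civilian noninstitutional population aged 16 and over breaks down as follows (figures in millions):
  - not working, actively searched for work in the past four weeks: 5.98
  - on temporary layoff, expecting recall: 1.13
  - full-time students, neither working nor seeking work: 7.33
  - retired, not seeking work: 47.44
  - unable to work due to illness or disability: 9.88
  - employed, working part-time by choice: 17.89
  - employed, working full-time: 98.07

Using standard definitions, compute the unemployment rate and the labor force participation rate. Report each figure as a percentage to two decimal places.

Employed = 17.89 + 98.07 = 115.96 million.
Unemployed = 5.98 + 1.13 = 7.11 million (jobless and actively searching, or on temporary layoff).
Labor force = 115.96 + 7.11 = 123.07 million.
Not in labor force = 7.33 + 47.44 + 9.88 = 64.65 million (those not working and not actively searching are outside the labor force).
Civilian working-age population = 123.07 + 64.65 = 187.72 million.
Unemployment rate = 7.11 / 123.07 = 5.78%.
Labor force participation rate = 123.07 / 187.72 = 65.56%.

Unemployment rate ≈ 5.78%; labor force participation rate ≈ 65.56%.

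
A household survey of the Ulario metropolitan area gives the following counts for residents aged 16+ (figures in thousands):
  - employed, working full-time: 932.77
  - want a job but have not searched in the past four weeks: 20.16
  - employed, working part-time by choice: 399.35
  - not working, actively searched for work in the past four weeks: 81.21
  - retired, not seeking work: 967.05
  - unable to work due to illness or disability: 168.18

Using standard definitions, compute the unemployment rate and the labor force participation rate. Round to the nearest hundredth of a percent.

Unemployment rate ≈ 5.75%; labor force participation rate ≈ 55.02%.

Employed = 932.77 + 399.35 = 1,332.12 thousand.
Unemployed = 81.21 thousand.
Labor force = 1,332.12 + 81.21 = 1,413.33 thousand.
Not in labor force = 20.16 + 967.05 + 168.18 = 1,155.39 thousand (those not working and not actively searching are outside the labor force — including those who want a job but have given up searching).
Civilian working-age population = 1,413.33 + 1,155.39 = 2,568.72 thousand.
Unemployment rate = 81.21 / 1,413.33 = 5.75%.
Labor force participation rate = 1,413.33 / 2,568.72 = 55.02%.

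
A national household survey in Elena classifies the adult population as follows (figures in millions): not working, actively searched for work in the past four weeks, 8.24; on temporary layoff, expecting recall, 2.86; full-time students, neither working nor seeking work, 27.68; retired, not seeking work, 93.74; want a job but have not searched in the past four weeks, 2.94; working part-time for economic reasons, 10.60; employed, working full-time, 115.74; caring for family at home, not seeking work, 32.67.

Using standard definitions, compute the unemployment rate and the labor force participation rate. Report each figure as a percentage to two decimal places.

Unemployment rate ≈ 8.08%; labor force participation rate ≈ 46.67%.

Employed = 10.60 + 115.74 = 126.34 million (anyone who worked, including part-time for economic reasons, counts as employed).
Unemployed = 8.24 + 2.86 = 11.10 million (jobless and actively searching, or on temporary layoff).
Labor force = 126.34 + 11.10 = 137.44 million.
Not in labor force = 27.68 + 93.74 + 2.94 + 32.67 = 157.03 million (those not working and not actively searching are outside the labor force — including those who want a job but have given up searching).
Civilian working-age population = 137.44 + 157.03 = 294.47 million.
Unemployment rate = 11.10 / 137.44 = 8.08%.
Labor force participation rate = 137.44 / 294.47 = 46.67%.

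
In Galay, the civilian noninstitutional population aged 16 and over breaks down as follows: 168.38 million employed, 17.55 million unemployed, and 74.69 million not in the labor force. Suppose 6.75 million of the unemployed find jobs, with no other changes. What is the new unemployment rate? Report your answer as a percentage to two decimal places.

New unemployment rate ≈ 5.81%.

Initially, labor force = 168.38 + 17.55 = 185.93 million, so u = 17.55/185.93 = 9.44%.
After the change, unemployed falls and employed rises by 6.75; labor force unchanged → E = 175.13, U = 10.80, labor force = 185.93 million.
New unemployment rate = 10.80 / 185.93 = 5.81%.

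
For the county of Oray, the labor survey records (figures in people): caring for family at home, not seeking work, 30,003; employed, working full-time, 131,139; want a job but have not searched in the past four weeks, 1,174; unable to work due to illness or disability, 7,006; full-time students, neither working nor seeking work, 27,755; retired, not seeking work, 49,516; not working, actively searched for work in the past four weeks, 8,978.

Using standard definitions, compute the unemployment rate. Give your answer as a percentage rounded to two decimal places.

Unemployment rate ≈ 6.41%.

Employed = 131,139.
Unemployed = 8,978.
Labor force = 131,139 + 8,978 = 140,117.
Unemployment rate = 8,978 / 140,117 = 6.41%.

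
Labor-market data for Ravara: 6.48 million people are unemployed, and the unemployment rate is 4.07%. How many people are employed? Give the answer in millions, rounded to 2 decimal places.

Labor force = U / u = 6.48 / 0.0407 ≈ 159.21 million.
Employed = labor force − unemployed = 159.21 − 6.48 = 152.73 million.

About 152.73 million are employed.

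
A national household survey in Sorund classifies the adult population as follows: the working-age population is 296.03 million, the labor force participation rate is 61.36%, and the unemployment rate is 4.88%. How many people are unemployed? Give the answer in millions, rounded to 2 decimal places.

Labor force = 0.6136 × 296.03 = 181.64 million.
Unemployed = 0.0488 × 181.64 ≈ 8.86 million.

About 8.86 million are unemployed.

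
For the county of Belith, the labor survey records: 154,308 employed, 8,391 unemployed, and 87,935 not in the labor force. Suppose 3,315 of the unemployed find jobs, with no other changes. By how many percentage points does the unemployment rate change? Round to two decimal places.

Initially, labor force = 154,308 + 8,391 = 162,699, so u = 8,391/162,699 = 5.16%.
After the change, unemployed falls and employed rises by 3,315; labor force unchanged → E = 157,623, U = 5,076, labor force = 162,699.
New unemployment rate = 5,076 / 162,699 = 3.12%.
Change = 3.12% − 5.16% = −2.04 percentage points.

The unemployment rate changes by −2.04 percentage points.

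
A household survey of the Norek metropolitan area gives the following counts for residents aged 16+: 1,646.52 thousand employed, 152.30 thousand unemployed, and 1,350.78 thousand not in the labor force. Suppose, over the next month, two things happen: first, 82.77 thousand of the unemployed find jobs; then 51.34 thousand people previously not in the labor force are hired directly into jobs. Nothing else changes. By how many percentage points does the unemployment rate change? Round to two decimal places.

Initially, labor force = 1,646.52 + 152.30 = 1,798.82 thousand, so u = 152.30/1,798.82 = 8.47%.
After the first change, unemployed falls and employed rises by 82.77; labor force unchanged → E = 1,729.29, U = 69.53, labor force = 1,798.82 thousand.
After the second change, employed and labor force both rise by 51.34; unemployed unchanged → E = 1,780.63, U = 69.53, labor force = 1,850.16 thousand.
New unemployment rate = 69.53 / 1,850.16 = 3.76%.
Change = 3.76% − 8.47% = −4.71 percentage points.

The unemployment rate changes by −4.71 percentage points.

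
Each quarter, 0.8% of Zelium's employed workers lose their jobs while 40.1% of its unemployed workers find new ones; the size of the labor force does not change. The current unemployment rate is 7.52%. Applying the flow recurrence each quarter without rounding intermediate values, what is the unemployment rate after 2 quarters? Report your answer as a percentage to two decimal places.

Unemployment rate after two quarters ≈ 3.90%.

With a fixed labor force, u_{t+1} = u_t + s·(1−u_t) − f·u_t = u_t·(1−s−f) + s.
Here 1−s−f = 0.591 and s = 0.008.
u_1 = 0.075200 × 0.591 + 0.008 = 0.052443.
u_2 = 0.052443 × 0.591 + 0.008 = 0.038994.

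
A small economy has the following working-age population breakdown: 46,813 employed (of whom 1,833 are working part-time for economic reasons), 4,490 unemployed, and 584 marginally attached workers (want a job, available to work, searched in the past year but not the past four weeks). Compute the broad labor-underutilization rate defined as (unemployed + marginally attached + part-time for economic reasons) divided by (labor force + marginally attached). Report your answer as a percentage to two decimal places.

Broad underutilization rate ≈ 13.31%.

Labor force = 46,813 + 4,490 = 51,303.
Numerator = 4,490 + 584 + 1,833 = 6,907.
Denominator = 51,303 + 584 = 51,887.
Broad rate = 6,907 / 51,887 = 13.31%.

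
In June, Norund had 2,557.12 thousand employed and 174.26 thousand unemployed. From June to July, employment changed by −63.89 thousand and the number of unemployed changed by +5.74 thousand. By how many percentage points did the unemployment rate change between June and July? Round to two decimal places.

June: labor force = 2,557.12 + 174.26 = 2,731.38; u = 174.26/2,731.38 = 6.38%.
July: labor force = 2,493.23 + 180.00 = 2,673.23; u = 180.00/2,673.23 = 6.73%.
Change = 6.73% − 6.38% = +0.35 pp.

The unemployment rate changed by +0.35 percentage points.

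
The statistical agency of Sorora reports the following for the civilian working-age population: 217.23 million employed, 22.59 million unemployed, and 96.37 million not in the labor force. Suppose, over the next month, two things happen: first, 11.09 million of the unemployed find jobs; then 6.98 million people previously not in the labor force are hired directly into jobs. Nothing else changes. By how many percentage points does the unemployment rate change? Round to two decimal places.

Initially, labor force = 217.23 + 22.59 = 239.82 million, so u = 22.59/239.82 = 9.42%.
After the first change, unemployed falls and employed rises by 11.09; labor force unchanged → E = 228.32, U = 11.50, labor force = 239.82 million.
After the second change, employed and labor force both rise by 6.98; unemployed unchanged → E = 235.30, U = 11.50, labor force = 246.80 million.
New unemployment rate = 11.50 / 246.80 = 4.66%.
Change = 4.66% − 9.42% = −4.76 percentage points.

The unemployment rate changes by −4.76 percentage points.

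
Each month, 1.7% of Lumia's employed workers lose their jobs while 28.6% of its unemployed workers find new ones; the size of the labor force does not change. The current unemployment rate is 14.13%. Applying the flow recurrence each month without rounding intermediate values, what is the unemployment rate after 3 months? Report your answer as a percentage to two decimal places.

With a fixed labor force, u_{t+1} = u_t + s·(1−u_t) − f·u_t = u_t·(1−s−f) + s.
Here 1−s−f = 0.697 and s = 0.017.
u_1 = 0.141300 × 0.697 + 0.017 = 0.115486.
u_2 = 0.115486 × 0.697 + 0.017 = 0.097494.
u_3 = 0.097494 × 0.697 + 0.017 = 0.084953.

Unemployment rate after three months ≈ 8.50%.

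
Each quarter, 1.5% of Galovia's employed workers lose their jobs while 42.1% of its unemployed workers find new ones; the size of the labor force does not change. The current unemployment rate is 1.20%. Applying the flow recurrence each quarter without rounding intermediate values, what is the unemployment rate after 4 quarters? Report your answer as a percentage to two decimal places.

Unemployment rate after four quarters ≈ 3.21%.

With a fixed labor force, u_{t+1} = u_t + s·(1−u_t) − f·u_t = u_t·(1−s−f) + s.
Here 1−s−f = 0.564 and s = 0.015.
u_1 = 0.012000 × 0.564 + 0.015 = 0.021768.
u_2 = 0.021768 × 0.564 + 0.015 = 0.027277.
u_3 = 0.027277 × 0.564 + 0.015 = 0.030384.
u_4 = 0.030384 × 0.564 + 0.015 = 0.032137.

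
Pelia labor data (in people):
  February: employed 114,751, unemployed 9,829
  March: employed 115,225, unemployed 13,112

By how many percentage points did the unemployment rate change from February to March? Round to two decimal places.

The unemployment rate changed by +2.33 percentage points.

February: labor force = 114,751 + 9,829 = 124,580; u = 9,829/124,580 = 7.89%.
March: labor force = 115,225 + 13,112 = 128,337; u = 13,112/128,337 = 10.22%.
Change = 10.22% − 7.89% = +2.33 pp.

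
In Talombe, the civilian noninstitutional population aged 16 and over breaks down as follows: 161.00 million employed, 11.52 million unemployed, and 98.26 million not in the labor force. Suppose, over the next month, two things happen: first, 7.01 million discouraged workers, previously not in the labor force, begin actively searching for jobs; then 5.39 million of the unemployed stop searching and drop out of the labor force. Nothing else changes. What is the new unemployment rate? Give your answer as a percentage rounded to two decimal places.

New unemployment rate ≈ 7.55%.

Initially, labor force = 161.00 + 11.52 = 172.52 million, so u = 11.52/172.52 = 6.68%.
After the first change, unemployed and labor force both rise by 7.01 → E = 161.00, U = 18.53, labor force = 179.53 million.
After the second change, unemployed and labor force both fall by 5.39 → E = 161.00, U = 13.14, labor force = 174.14 million.
New unemployment rate = 13.14 / 174.14 = 7.55%.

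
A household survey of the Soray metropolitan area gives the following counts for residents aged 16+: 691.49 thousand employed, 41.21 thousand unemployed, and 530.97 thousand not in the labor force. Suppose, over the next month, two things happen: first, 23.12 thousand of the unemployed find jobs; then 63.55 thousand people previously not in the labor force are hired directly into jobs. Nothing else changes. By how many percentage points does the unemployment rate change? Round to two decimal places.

The unemployment rate changes by −3.35 percentage points.

Initially, labor force = 691.49 + 41.21 = 732.70 thousand, so u = 41.21/732.70 = 5.62%.
After the first change, unemployed falls and employed rises by 23.12; labor force unchanged → E = 714.61, U = 18.09, labor force = 732.70 thousand.
After the second change, employed and labor force both rise by 63.55; unemployed unchanged → E = 778.16, U = 18.09, labor force = 796.25 thousand.
New unemployment rate = 18.09 / 796.25 = 2.27%.
Change = 2.27% − 5.62% = −3.35 percentage points.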